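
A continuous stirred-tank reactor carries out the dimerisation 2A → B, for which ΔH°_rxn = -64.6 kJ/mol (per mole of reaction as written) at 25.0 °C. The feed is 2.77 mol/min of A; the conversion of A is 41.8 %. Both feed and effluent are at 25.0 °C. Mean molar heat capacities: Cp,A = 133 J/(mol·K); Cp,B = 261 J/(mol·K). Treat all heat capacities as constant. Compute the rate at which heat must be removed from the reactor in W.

Q_out = 623 W

Extent of reaction ξ = 0.418 × 2.77 / 2 = 0.57893 mol/min
Reaction term: ξ·ΔH°_rxn = 0.57893 × -64.6 = -37.399 kJ/min
Q = ΔH = -37.399 kJ/min = -0.62331 kW
Heat removed = 623.31 W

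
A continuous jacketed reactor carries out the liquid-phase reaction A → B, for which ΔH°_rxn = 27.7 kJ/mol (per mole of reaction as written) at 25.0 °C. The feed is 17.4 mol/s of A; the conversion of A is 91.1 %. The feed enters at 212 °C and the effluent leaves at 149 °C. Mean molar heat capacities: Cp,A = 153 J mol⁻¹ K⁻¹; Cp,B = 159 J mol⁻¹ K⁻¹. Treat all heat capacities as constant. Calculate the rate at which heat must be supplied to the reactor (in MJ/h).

Q_in = 1020 MJ/h

Extent of reaction ξ = 0.911 × 17.4 = 15.851 mol/s
Reaction term: ξ·ΔH°_rxn = 15.851 × 27.7 = 439.08 kJ/s
Sensible, feed 212→25 °C: -497.83 kJ/s
Outlet flows (mol/s): A 1.5486, B 15.851
Sensible, products 25→149 °C: 341.91 kJ/s
Q = ΔH = 283.16 kJ/s = 283.16 kW
Heat supplied = 1019.4 MJ/h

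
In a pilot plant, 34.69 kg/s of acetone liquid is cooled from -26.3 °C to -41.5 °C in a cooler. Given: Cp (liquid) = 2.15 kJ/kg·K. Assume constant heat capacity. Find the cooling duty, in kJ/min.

Q_c = 68000 kJ/min

Q = ṁ·Cp·ΔT = 34.69 × 2.15 × (-41.5 − -26.3) = -1133.7 kJ/s
Cooling duty = 68020 kJ/min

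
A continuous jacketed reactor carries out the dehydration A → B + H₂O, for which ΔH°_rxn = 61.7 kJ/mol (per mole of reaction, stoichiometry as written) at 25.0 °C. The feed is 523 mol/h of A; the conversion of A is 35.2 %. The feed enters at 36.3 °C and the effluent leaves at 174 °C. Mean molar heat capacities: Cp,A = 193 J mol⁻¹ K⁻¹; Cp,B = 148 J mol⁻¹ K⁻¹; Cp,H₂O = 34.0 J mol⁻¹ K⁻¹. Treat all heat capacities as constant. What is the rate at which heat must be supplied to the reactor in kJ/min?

Extent of reaction ξ = 0.352 × 523 = 184.1 mol/h
Reaction term: ξ·ΔH°_rxn = 184.1 × 61.7 = 11359 kJ/h
Sensible, feed 36.3→25 °C: -1140.6 kJ/h
Outlet flows (mol/h): A 338.9, B 184.1, H₂O 184.1
Sensible, products 25→174 °C: 14738 kJ/h
Q = ΔH = 24956 kJ/h = 6.9323 kW
Heat supplied = 415.94 kJ/min

Q_in = 416 kJ/min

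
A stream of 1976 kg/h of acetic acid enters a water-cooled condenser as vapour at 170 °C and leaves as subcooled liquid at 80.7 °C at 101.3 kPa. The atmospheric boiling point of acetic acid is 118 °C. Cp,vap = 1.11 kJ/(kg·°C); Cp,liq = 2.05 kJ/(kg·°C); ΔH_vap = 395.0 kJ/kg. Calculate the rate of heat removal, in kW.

Q_c = 290 kW

vapour 170→118 °C: -57.72 kJ/kg
condensation at 118 °C: -395 kJ/kg
liquid 118→80.7 °C: -76.465 kJ/kg
Δh = -57.72 + -395 + -76.465 = -529.18 kJ/kg
Q = ṁ·Δh = 1976 kg/h × -529.18 kJ/kg = -1.0457e+06 kJ/h
|Q| = 290.46 kW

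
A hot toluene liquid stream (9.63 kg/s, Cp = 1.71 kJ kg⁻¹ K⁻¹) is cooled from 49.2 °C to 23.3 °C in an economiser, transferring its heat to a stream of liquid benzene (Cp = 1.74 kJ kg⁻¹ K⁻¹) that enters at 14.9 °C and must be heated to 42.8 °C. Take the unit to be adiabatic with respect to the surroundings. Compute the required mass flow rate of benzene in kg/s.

Heat released by hot stream: Q = 9.63 × 1.71 × (49.2 − 23.3) = 426.5 kJ/s
Energy balance on cold side (adiabatic exchanger): Q = ṁ_c·Cp_c·(T_c,out − T_c,in)
ṁ_c = 426.5 / [1.74 × (42.8 − 14.9)] = 8.7855 kg/s

ṁ_c = 8.79 kg/s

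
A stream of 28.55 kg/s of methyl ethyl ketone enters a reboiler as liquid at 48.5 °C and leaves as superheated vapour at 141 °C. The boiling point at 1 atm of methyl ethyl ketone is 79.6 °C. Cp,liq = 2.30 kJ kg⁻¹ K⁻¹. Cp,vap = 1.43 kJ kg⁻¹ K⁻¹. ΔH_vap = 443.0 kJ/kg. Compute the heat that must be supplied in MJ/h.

liquid 48.5→79.6 °C: 71.53 kJ/kg
vaporisation at 79.6 °C: 443 kJ/kg
vapour 79.6→141 °C: 87.802 kJ/kg
Δh = 71.53 + 443 + 87.802 = 602.33 kJ/kg
Q = ṁ·Δh = 28.55 kg/s × 602.33 kJ/kg = 17197 kJ/s
|Q| = 17197 kW = 61908 MJ/h

Q = 61900 MJ/h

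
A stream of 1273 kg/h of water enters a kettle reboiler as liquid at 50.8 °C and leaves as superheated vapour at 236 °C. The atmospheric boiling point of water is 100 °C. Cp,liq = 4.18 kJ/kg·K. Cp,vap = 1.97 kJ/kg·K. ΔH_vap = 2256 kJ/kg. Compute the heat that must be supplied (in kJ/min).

Q = 57900 kJ/min

liquid 50.8→100 °C: 205.66 kJ/kg
vaporisation at 100 °C: 2256 kJ/kg
vapour 100→236 °C: 267.92 kJ/kg
Δh = 205.66 + 2256 + 267.92 = 2729.6 kJ/kg
Q = ṁ·Δh = 1273 kg/h × 2729.6 kJ/kg = 3.4748e+06 kJ/h
|Q| = 965.21 kW = 57913 kJ/min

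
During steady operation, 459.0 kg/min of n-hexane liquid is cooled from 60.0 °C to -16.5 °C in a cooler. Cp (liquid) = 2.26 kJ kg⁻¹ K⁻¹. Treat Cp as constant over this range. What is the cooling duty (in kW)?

Q_c = 1320 kW

Q = ṁ·Cp·ΔT = 459.0 × 2.26 × (-16.5 − 60.0) = -79357 kJ/min
Converting: 79357 / 60 s = 1322.6 kW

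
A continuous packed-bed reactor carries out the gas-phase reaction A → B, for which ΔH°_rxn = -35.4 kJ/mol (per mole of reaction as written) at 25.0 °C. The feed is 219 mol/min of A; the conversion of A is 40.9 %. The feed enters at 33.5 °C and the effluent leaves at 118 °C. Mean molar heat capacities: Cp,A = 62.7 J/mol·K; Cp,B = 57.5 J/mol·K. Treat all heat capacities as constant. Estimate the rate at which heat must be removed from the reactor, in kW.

Q_out = 34.2 kW

Extent of reaction ξ = 0.409 × 219 = 89.571 mol/min
Reaction term: ξ·ΔH°_rxn = 89.571 × -35.4 = -3170.8 kJ/min
Sensible, feed 33.5→25 °C: -116.72 kJ/min
Outlet flows (mol/min): A 129.43, B 89.571
Sensible, products 25→118 °C: 1233.7 kJ/min
Q = ΔH = -2053.8 kJ/min = -34.231 kW
Heat removed = 34.231 kW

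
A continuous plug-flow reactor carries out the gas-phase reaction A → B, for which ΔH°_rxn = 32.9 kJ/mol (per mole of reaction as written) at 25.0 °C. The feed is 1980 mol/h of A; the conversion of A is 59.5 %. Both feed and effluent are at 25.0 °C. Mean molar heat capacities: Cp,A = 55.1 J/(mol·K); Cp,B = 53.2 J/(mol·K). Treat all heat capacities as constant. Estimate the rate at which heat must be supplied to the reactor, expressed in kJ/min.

Extent of reaction ξ = 0.595 × 1980 = 1178.1 mol/h
Reaction term: ξ·ΔH°_rxn = 1178.1 × 32.9 = 38759 kJ/h
Q = ΔH = 38759 kJ/h = 10.767 kW
Heat supplied = 645.99 kJ/min

Q_in = 646 kJ/min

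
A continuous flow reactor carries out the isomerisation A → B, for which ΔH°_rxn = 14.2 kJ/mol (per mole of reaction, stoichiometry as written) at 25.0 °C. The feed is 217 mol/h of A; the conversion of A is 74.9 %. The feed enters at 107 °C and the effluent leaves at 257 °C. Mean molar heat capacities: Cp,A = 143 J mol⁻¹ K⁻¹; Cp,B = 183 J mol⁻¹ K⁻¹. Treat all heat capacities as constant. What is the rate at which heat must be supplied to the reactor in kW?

Extent of reaction ξ = 0.749 × 217 = 162.53 mol/h
Reaction term: ξ·ΔH°_rxn = 162.53 × 14.2 = 2308 kJ/h
Sensible, feed 107→25 °C: -2544.5 kJ/h
Outlet flows (mol/h): A 54.467, B 162.53
Sensible, products 25→257 °C: 8707.5 kJ/h
Q = ΔH = 8470.9 kJ/h = 2.353 kW
Heat supplied = 2.353 kW

Q_in = 2.35 kW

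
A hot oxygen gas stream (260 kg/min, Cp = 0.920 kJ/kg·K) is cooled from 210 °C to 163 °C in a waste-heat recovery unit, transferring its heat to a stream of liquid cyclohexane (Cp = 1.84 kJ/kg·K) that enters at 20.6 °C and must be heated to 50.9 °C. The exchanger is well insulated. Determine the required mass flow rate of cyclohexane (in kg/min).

ṁ_c = 202 kg/min

Heat released by hot stream: Q = 260 × 0.920 × (210 − 163) = 11242 kJ/min
Energy balance on cold side (adiabatic exchanger): Q = ṁ_c·Cp_c·(T_c,out − T_c,in)
ṁ_c = 11242 / [1.84 × (50.9 − 20.6)] = 201.65 kg/min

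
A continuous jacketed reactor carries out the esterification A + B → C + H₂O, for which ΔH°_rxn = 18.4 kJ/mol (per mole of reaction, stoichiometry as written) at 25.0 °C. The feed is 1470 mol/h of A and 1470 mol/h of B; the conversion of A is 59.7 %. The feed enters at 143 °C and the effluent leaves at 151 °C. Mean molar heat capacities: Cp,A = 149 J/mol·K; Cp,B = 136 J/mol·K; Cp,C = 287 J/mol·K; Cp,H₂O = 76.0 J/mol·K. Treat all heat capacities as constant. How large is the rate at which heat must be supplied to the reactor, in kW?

Q_in = 7.81 kW

Extent of reaction ξ = 0.597 × 1470 = 877.59 mol/h
Reaction term: ξ·ΔH°_rxn = 877.59 × 18.4 = 16148 kJ/h
Sensible, feed 143→25 °C: -49436 kJ/h
Outlet flows (mol/h): A 592.41, B 592.41, C 877.59, H₂O 877.59
Sensible, products 25→151 °C: 61413 kJ/h
Q = ΔH = 28124 kJ/h = 7.8123 kW
Heat supplied = 7.8123 kW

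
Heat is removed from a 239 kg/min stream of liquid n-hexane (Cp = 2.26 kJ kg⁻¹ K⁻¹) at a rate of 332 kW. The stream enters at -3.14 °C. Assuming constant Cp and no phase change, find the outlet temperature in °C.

T_out = -40.0 °C

Q = 332 kW = 19920 kJ/min
ΔT = Q/(ṁ·Cp) = 19920/(239×2.26) = 36.879 K
T_out = -3.14 − 36.879 = -40.019 °C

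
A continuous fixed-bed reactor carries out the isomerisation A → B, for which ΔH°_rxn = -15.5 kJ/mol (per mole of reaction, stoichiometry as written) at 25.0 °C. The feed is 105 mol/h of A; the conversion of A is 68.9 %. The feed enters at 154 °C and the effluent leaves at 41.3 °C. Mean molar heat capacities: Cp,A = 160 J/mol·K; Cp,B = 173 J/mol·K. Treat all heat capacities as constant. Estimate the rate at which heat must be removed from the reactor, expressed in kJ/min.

Extent of reaction ξ = 0.689 × 105 = 72.345 mol/h
Reaction term: ξ·ΔH°_rxn = 72.345 × -15.5 = -1121.3 kJ/h
Sensible, feed 154→25 °C: -2167.2 kJ/h
Outlet flows (mol/h): A 32.655, B 72.345
Sensible, products 25→41.3 °C: 289.17 kJ/h
Q = ΔH = -2999.4 kJ/h = -0.83316 kW
Heat removed = 49.99 kJ/min

Q_out = 50.0 kJ/min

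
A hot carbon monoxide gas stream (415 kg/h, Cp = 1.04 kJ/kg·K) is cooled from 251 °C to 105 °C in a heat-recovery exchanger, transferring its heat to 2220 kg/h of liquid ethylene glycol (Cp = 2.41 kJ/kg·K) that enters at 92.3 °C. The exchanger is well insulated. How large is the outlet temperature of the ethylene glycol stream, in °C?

Heat released by hot stream: Q = 415 × 1.04 × (251 − 105) = 63014 kJ/h
Energy balance on cold side (adiabatic exchanger): Q = ṁ_c·Cp_c·(T_c,out − T_c,in)
T_c,out = 92.3 + 63014/(2220 × 2.41) = 104.08 °C

T_c,out = 104 °C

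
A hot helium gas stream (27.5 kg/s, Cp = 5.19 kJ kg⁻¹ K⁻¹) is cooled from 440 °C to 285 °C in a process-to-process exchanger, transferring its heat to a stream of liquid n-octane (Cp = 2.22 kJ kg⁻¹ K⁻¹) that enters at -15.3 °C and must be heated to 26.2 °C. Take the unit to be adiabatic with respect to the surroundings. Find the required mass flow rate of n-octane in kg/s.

ṁ_c = 240 kg/s

Heat released by hot stream: Q = 27.5 × 5.19 × (440 − 285) = 22122 kJ/s
Energy balance on cold side (adiabatic exchanger): Q = ṁ_c·Cp_c·(T_c,out − T_c,in)
ṁ_c = 22122 / [2.22 × (26.2 − -15.3)] = 240.12 kg/s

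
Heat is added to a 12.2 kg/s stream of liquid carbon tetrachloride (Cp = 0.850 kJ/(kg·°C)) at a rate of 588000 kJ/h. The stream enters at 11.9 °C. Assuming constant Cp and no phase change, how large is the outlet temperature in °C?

T_out = 27.7 °C

Q = 588000 kJ/h = 163.33 kJ/s
ΔT = Q/(ṁ·Cp) = 163.33/(12.2×0.850) = 15.751 K
T_out = 11.9 + 15.751 = 27.651 °C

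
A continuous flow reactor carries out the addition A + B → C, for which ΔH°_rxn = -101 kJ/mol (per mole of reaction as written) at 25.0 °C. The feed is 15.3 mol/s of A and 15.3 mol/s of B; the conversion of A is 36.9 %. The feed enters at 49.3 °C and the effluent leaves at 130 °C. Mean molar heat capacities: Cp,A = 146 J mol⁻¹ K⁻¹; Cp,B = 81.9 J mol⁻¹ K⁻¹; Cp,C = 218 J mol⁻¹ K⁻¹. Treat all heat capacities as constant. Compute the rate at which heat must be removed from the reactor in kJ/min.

Q_out = 17700 kJ/min

Extent of reaction ξ = 0.369 × 15.3 = 5.6457 mol/s
Reaction term: ξ·ΔH°_rxn = 5.6457 × -101 = -570.22 kJ/s
Sensible, feed 49.3→25 °C: -84.731 kJ/s
Outlet flows (mol/s): A 9.6543, B 9.6543, C 5.6457
Sensible, products 25→130 °C: 360.25 kJ/s
Q = ΔH = -294.69 kJ/s = -294.69 kW
Heat removed = 17682 kJ/min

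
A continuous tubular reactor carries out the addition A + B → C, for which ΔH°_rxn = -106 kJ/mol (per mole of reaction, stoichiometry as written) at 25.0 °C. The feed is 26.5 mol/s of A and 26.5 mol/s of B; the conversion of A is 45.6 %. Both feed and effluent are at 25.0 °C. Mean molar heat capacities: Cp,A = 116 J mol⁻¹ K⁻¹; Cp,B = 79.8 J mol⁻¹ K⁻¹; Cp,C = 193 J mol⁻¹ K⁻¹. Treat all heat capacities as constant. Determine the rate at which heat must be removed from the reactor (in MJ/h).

Q_out = 4610 MJ/h

Extent of reaction ξ = 0.456 × 26.5 = 12.084 mol/s
Reaction term: ξ·ΔH°_rxn = 12.084 × -106 = -1280.9 kJ/s
Q = ΔH = -1280.9 kJ/s = -1280.9 kW
Heat removed = 4611.3 MJ/h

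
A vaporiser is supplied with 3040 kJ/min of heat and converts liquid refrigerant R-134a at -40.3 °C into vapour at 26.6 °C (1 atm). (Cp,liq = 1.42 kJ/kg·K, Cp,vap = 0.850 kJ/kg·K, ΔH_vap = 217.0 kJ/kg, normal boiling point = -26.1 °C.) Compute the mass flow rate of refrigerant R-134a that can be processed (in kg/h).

ṁ = 647 kg/h

Δh = 1.42×(-26.1−-40.3) + 217.0 + 0.850×(26.6−-26.1) = 281.96 kJ/kg
Q = 3040 kJ/min = 50.667 kJ/s = 182400 kJ/h
ṁ = Q/Δh = 182400 / 281.96 = 646.9 kg/h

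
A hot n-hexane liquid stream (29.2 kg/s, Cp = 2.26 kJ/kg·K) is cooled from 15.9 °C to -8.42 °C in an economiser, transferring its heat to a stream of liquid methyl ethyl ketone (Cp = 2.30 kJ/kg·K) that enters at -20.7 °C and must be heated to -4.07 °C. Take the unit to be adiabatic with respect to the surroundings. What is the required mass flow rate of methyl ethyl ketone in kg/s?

Heat released by hot stream: Q = 29.2 × 2.26 × (15.9 − -8.42) = 1604.9 kJ/s
Energy balance on cold side (adiabatic exchanger): Q = ṁ_c·Cp_c·(T_c,out − T_c,in)
ṁ_c = 1604.9 / [2.30 × (-4.07 − -20.7)] = 41.96 kg/s

ṁ_c = 42.0 kg/s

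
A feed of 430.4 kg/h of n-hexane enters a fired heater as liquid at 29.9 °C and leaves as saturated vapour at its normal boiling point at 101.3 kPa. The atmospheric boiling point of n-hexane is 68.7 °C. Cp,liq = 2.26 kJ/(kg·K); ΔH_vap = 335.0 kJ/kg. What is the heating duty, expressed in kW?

liquid 29.9→68.7 °C: 87.688 kJ/kg
vaporisation at 68.7 °C: 335 kJ/kg
Δh = 87.688 + 335 = 422.69 kJ/kg
Q = ṁ·Δh = 430.4 kg/h × 422.69 kJ/kg = 181920 kJ/h
|Q| = 50.535 kW

Q = 50.5 kW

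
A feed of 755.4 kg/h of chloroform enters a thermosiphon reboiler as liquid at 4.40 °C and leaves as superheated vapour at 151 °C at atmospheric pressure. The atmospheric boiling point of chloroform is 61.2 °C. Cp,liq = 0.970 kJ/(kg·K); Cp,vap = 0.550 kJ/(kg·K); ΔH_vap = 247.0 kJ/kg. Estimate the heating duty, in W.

liquid 4.40→61.2 °C: 55.096 kJ/kg
vaporisation at 61.2 °C: 247 kJ/kg
vapour 61.2→151 °C: 49.39 kJ/kg
Δh = 55.096 + 247 + 49.39 = 351.49 kJ/kg
Q = ṁ·Δh = 755.4 kg/h × 351.49 kJ/kg = 265510 kJ/h
|Q| = 73.753 kW = 73753 W

Q = 73800 W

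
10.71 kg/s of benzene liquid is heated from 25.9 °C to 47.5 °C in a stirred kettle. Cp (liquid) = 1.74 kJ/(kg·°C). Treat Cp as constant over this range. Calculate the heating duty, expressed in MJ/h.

Q = 1450 MJ/h

Q = ṁ·Cp·ΔT = 10.71 × 1.74 × (47.5 − 25.9) = 402.52 kJ/s
Heating duty = 1449.1 MJ/h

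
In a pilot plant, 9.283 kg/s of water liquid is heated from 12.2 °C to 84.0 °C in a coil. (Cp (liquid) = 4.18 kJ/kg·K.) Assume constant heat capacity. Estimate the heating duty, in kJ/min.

Q = 167000 kJ/min

Q = ṁ·Cp·ΔT = 9.283 × 4.18 × (84.0 − 12.2) = 2786.1 kJ/s
Heating duty = 167160 kJ/min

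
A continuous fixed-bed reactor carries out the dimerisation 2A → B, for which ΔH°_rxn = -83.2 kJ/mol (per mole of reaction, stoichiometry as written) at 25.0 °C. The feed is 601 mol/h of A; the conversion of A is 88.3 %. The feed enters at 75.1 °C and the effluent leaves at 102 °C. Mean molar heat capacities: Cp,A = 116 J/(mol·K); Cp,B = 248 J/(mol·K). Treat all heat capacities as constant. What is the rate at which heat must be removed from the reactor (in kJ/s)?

Extent of reaction ξ = 0.883 × 601 / 2 = 265.34 mol/h
Reaction term: ξ·ΔH°_rxn = 265.34 × -83.2 = -22076 kJ/h
Sensible, feed 75.1→25 °C: -3492.8 kJ/h
Outlet flows (mol/h): A 70.317, B 265.34
Sensible, products 25→102 °C: 5695 kJ/h
Q = ΔH = -19874 kJ/h = -5.5206 kW
Heat removed = 5.5206 kJ/s

Q_out = 5.52 kJ/s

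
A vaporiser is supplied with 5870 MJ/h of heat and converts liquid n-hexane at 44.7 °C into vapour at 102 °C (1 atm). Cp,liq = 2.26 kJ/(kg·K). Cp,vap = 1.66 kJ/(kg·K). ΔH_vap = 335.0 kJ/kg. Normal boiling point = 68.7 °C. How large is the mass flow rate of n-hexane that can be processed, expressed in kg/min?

Δh = 2.26×(68.7−44.7) + 335.0 + 1.66×(102−68.7) = 444.52 kJ/kg
Q = 5870 MJ/h = 1630.6 kJ/s = 97833 kJ/min
ṁ = Q/Δh = 97833 / 444.52 = 220.09 kg/min

ṁ = 220 kg/min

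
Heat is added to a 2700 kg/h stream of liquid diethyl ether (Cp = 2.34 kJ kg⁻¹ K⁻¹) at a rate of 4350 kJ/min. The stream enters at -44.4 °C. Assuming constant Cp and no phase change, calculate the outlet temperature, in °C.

Q = 4350 kJ/min = 261000 kJ/h
ΔT = Q/(ṁ·Cp) = 261000/(2700×2.34) = 41.311 K
T_out = -44.4 + 41.311 = -3.0895 °C

T_out = -3.09 °C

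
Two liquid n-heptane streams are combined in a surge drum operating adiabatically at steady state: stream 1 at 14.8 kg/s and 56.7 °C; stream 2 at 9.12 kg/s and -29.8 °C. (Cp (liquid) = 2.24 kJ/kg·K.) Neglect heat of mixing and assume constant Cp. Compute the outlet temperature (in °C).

T_out = 23.7 °C

Adiabatic, steady state ⇒ Σ ṁᵢCp,ᵢ(T_out − Tᵢ) = 0
Σ ṁᵢCp,ᵢTᵢ = 14.8×2.24×56.7 + 9.12×2.24×-29.8 = 1270.9
Σ ṁᵢCp,ᵢ = 14.8×2.24 + 9.12×2.24 = 53.581
T_out = 1270.9 / 53.581 = 23.72 °C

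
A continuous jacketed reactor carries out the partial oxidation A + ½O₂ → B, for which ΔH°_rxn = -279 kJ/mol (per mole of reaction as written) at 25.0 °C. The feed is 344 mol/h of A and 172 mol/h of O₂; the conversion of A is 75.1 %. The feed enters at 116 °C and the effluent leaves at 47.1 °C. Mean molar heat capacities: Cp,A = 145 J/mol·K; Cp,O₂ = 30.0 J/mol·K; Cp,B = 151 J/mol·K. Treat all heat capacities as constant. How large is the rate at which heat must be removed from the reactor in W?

Q_out = 21100 W

Extent of reaction ξ = 0.751 × 344 = 258.34 mol/h
Reaction term: ξ·ΔH°_rxn = 258.34 × -279 = -72078 kJ/h
Sensible, feed 116→25 °C: -5008.6 kJ/h
Outlet flows (mol/h): A 85.656, O₂ 42.828, B 258.34
Sensible, products 25→47.1 °C: 1165 kJ/h
Q = ΔH = -75922 kJ/h = -21.089 kW
Heat removed = 21089 W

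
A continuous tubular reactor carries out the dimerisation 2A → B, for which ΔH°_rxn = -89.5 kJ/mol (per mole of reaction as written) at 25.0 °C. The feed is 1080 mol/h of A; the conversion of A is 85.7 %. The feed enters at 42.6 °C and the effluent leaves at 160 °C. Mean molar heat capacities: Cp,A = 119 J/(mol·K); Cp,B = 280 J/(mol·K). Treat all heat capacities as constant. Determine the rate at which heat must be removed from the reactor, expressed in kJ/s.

Q_out = 6.59 kJ/s

Extent of reaction ξ = 0.857 × 1080 / 2 = 462.78 mol/h
Reaction term: ξ·ΔH°_rxn = 462.78 × -89.5 = -41419 kJ/h
Sensible, feed 42.6→25 °C: -2262 kJ/h
Outlet flows (mol/h): A 154.44, B 462.78
Sensible, products 25→160 °C: 19974 kJ/h
Q = ΔH = -23707 kJ/h = -6.5852 kW
Heat removed = 6.5852 kJ/s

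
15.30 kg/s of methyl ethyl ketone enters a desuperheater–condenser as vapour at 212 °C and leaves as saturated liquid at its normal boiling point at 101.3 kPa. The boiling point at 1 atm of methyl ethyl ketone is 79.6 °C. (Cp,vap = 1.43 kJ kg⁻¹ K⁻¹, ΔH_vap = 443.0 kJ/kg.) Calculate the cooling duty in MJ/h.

vapour 212→79.6 °C: -189.33 kJ/kg
condensation at 79.6 °C: -443 kJ/kg
Δh = -189.33 + -443 = -632.33 kJ/kg
Q = ṁ·Δh = 15.30 kg/s × -632.33 kJ/kg = -9674.7 kJ/s
|Q| = 9674.7 kW = 34829 MJ/h

Q_c = 34800 MJ/h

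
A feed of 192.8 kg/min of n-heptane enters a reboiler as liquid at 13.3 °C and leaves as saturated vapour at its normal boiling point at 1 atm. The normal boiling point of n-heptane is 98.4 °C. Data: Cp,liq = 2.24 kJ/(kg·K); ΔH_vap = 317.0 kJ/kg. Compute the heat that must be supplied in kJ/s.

Q = 1630 kJ/s

liquid 13.3→98.4 °C: 190.62 kJ/kg
vaporisation at 98.4 °C: 317 kJ/kg
Δh = 190.62 + 317 = 507.62 kJ/kg
Q = ṁ·Δh = 192.8 kg/min × 507.62 kJ/kg = 97870 kJ/min
|Q| = 1631.2 kW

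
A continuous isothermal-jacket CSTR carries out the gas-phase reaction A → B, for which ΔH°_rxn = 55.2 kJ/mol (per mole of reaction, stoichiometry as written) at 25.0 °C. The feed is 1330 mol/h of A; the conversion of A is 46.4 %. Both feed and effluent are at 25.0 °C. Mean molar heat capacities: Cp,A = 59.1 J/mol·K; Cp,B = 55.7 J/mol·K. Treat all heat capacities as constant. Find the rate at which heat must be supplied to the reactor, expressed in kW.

Extent of reaction ξ = 0.464 × 1330 = 617.12 mol/h
Reaction term: ξ·ΔH°_rxn = 617.12 × 55.2 = 34065 kJ/h
Q = ΔH = 34065 kJ/h = 9.4625 kW
Heat supplied = 9.4625 kW

Q_in = 9.46 kW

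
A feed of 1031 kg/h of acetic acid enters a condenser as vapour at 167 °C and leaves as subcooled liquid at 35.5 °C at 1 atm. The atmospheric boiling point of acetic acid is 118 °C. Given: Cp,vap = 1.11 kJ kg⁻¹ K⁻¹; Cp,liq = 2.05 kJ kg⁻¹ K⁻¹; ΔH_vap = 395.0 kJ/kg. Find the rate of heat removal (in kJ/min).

Q_c = 10600 kJ/min

vapour 167→118 °C: -54.39 kJ/kg
condensation at 118 °C: -395 kJ/kg
liquid 118→35.5 °C: -169.12 kJ/kg
Δh = -54.39 + -395 + -169.12 = -618.51 kJ/kg
Q = ṁ·Δh = 1031 kg/h × -618.51 kJ/kg = -637690 kJ/h
|Q| = 177.14 kW = 10628 kJ/min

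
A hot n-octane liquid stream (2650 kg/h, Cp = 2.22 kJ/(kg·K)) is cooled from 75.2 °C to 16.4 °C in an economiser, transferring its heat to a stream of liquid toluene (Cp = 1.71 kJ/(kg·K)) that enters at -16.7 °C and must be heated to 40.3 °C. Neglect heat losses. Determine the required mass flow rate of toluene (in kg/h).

ṁ_c = 3550 kg/h

Heat released by hot stream: Q = 2650 × 2.22 × (75.2 − 16.4) = 345920 kJ/h
Energy balance on cold side (adiabatic exchanger): Q = ṁ_c·Cp_c·(T_c,out − T_c,in)
ṁ_c = 345920 / [1.71 × (40.3 − -16.7)] = 3549 kg/h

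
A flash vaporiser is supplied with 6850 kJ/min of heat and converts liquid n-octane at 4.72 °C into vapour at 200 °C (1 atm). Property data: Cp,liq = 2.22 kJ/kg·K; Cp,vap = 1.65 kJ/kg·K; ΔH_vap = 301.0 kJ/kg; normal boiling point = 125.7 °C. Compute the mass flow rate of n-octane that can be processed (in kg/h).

Δh = 2.22×(125.7−4.72) + 301.0 + 1.65×(200−125.7) = 692.17 kJ/kg
Q = 6850 kJ/min = 114.17 kJ/s = 411000 kJ/h
ṁ = Q/Δh = 411000 / 692.17 = 593.78 kg/h

ṁ = 594 kg/h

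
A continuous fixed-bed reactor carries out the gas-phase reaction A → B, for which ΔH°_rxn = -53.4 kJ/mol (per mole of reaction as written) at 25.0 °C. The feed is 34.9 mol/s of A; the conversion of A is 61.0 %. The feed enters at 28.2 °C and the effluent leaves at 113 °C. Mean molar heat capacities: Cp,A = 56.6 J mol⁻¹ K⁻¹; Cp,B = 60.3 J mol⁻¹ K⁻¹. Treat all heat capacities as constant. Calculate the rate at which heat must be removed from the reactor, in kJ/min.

Q_out = 57700 kJ/min

Extent of reaction ξ = 0.610 × 34.9 = 21.289 mol/s
Reaction term: ξ·ΔH°_rxn = 21.289 × -53.4 = -1136.8 kJ/s
Sensible, feed 28.2→25 °C: -6.3211 kJ/s
Outlet flows (mol/s): A 13.611, B 21.289
Sensible, products 25→113 °C: 180.76 kJ/s
Q = ΔH = -962.39 kJ/s = -962.39 kW
Heat removed = 57744 kJ/min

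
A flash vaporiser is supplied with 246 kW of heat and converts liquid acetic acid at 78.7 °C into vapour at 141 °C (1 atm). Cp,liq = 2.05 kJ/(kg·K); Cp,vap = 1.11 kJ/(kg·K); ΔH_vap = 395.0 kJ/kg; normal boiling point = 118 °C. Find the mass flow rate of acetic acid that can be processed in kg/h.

ṁ = 1770 kg/h

Δh = 2.05×(118−78.7) + 395.0 + 1.11×(141−118) = 501.1 kJ/kg
Q = 246 kW = 246 kJ/s = 885600 kJ/h
ṁ = Q/Δh = 885600 / 501.1 = 1767.3 kg/h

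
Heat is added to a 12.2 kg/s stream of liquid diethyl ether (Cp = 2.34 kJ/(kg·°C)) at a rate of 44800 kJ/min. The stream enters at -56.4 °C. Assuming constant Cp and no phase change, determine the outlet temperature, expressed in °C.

Q = 44800 kJ/min = 746.67 kJ/s
ΔT = Q/(ṁ·Cp) = 746.67/(12.2×2.34) = 26.155 K
T_out = -56.4 + 26.155 = -30.245 °C

T_out = -30.2 °C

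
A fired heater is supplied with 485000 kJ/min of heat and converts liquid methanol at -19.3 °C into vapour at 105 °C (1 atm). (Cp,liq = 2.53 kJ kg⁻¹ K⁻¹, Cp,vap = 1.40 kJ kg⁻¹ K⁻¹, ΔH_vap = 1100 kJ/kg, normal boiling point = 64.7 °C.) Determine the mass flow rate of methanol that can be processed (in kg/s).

Δh = 2.53×(64.7−-19.3) + 1100 + 1.40×(105−64.7) = 1368.9 kJ/kg
Q = 485000 kJ/min = 8083.3 kJ/s = 8083.3 kJ/s
ṁ = Q/Δh = 8083.3 / 1368.9 = 5.9048 kg/s

ṁ = 5.90 kg/s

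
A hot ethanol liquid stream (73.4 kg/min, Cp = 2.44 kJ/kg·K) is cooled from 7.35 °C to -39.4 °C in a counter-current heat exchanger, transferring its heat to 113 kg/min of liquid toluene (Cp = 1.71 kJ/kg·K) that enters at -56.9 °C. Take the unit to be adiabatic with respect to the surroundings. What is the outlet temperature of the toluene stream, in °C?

Heat released by hot stream: Q = 73.4 × 2.44 × (7.35 − -39.4) = 8372.7 kJ/min
Energy balance on cold side (adiabatic exchanger): Q = ṁ_c·Cp_c·(T_c,out − T_c,in)
T_c,out = -56.9 + 8372.7/(113 × 1.71) = -13.57 °C

T_c,out = -13.6 °C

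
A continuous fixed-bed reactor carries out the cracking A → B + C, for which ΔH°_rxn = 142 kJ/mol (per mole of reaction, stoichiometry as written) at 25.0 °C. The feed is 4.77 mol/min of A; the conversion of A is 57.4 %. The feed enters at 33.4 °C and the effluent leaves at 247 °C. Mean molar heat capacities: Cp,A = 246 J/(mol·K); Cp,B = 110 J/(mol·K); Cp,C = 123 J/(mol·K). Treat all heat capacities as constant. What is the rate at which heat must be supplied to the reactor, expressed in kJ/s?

Extent of reaction ξ = 0.574 × 4.77 = 2.738 mol/min
Reaction term: ξ·ΔH°_rxn = 2.738 × 142 = 388.79 kJ/min
Sensible, feed 33.4→25 °C: -9.8567 kJ/min
Outlet flows (mol/min): A 2.032, B 2.738, C 2.738
Sensible, products 25→247 °C: 252.6 kJ/min
Q = ΔH = 631.53 kJ/min = 10.526 kW
Heat supplied = 10.526 kJ/s

Q_in = 10.5 kJ/s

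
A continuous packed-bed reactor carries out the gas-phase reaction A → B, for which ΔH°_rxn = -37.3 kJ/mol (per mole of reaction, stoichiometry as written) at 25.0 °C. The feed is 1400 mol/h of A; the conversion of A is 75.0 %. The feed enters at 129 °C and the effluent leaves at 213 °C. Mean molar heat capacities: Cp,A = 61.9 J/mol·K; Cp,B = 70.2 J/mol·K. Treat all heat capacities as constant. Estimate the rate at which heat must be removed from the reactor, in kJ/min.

Extent of reaction ξ = 0.750 × 1400 = 1050 mol/h
Reaction term: ξ·ΔH°_rxn = 1050 × -37.3 = -39165 kJ/h
Sensible, feed 129→25 °C: -9012.6 kJ/h
Outlet flows (mol/h): A 350, B 1050
Sensible, products 25→213 °C: 17930 kJ/h
Q = ΔH = -30247 kJ/h = -8.402 kW
Heat removed = 504.12 kJ/min

Q_out = 504 kJ/min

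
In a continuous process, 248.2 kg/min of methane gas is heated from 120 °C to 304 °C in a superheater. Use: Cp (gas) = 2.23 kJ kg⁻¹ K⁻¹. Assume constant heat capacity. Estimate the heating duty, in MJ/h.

Q = 6110 MJ/h

Q = ṁ·Cp·ΔT = 248.2 × 2.23 × (304 − 120) = 101840 kJ/min
Converting: 101840 / 60 s = 1697.4 kW
Heating duty = 6110.5 MJ/h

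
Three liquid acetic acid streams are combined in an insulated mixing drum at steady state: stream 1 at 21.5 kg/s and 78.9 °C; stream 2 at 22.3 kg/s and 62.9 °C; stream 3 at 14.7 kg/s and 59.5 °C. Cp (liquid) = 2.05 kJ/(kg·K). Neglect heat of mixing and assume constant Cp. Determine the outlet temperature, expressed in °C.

T_out = 67.9 °C

No heat crosses the boundary, so H_out = H_in.
Σ ṁᵢCp,ᵢTᵢ = 21.5×2.05×78.9 + 22.3×2.05×62.9 + 14.7×2.05×59.5 = 8146
Σ ṁᵢCp,ᵢ = 21.5×2.05 + 22.3×2.05 + 14.7×2.05 = 119.92
T_out = 8146 / 119.92 = 67.926 °C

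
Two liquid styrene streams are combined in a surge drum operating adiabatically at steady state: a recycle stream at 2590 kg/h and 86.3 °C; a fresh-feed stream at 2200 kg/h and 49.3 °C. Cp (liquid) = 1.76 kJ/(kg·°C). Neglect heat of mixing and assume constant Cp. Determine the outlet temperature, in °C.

No heat crosses the boundary, so H_out = H_in.
Σ ṁᵢCp,ᵢTᵢ = 2590×1.76×86.3 + 2200×1.76×49.3 = 584280
Σ ṁᵢCp,ᵢ = 2590×1.76 + 2200×1.76 = 8430.4
T_out = 584280 / 8430.4 = 69.306 °C

T_out = 69.3 °C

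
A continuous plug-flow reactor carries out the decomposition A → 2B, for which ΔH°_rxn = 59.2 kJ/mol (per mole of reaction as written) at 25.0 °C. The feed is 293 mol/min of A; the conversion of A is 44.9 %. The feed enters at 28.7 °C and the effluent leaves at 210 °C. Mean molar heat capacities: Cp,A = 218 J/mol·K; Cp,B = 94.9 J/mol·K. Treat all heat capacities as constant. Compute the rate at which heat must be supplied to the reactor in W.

Q_in = 311000 W

Extent of reaction ξ = 0.449 × 293 = 131.56 mol/min
Reaction term: ξ·ΔH°_rxn = 131.56 × 59.2 = 7788.2 kJ/min
Sensible, feed 28.7→25 °C: -236.33 kJ/min
Outlet flows (mol/min): A 161.44, B 263.11
Sensible, products 25→210 °C: 11130 kJ/min
Q = ΔH = 18682 kJ/min = 311.37 kW
Heat supplied = 311370 W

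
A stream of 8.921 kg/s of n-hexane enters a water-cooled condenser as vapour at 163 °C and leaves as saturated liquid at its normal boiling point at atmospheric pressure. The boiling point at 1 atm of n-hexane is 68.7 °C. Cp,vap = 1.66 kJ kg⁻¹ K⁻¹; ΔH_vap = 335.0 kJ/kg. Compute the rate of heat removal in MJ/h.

vapour 163→68.7 °C: -156.54 kJ/kg
condensation at 68.7 °C: -335 kJ/kg
Δh = -156.54 + -335 = -491.54 kJ/kg
Q = ṁ·Δh = 8.921 kg/s × -491.54 kJ/kg = -4385 kJ/s
|Q| = 4385 kW = 15786 MJ/h

Q_c = 15800 MJ/h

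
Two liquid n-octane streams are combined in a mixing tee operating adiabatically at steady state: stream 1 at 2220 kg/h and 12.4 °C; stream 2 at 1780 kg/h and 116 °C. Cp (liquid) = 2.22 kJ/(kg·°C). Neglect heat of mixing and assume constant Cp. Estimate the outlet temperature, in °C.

T_out = 58.5 °C

Energy balance with Q = 0: Σ ṁᵢCp,ᵢ(T_out − Tᵢ) = 0
Σ ṁᵢCp,ᵢTᵢ = 2220×2.22×12.4 + 1780×2.22×116 = 519500
Σ ṁᵢCp,ᵢ = 2220×2.22 + 1780×2.22 = 8880
T_out = 519500 / 8880 = 58.502 °C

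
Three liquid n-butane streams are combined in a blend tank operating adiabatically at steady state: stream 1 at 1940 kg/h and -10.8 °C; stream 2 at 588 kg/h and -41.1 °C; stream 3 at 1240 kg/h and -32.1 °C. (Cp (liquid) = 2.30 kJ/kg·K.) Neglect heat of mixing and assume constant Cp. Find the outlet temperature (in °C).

T_out = -22.5 °C

No heat crosses the boundary, so H_out = H_in.
T_out = Σ ṁᵢCp,ᵢTᵢ / Σ ṁᵢCp,ᵢ
      = -195320 / 8666.4 = -22.538 °C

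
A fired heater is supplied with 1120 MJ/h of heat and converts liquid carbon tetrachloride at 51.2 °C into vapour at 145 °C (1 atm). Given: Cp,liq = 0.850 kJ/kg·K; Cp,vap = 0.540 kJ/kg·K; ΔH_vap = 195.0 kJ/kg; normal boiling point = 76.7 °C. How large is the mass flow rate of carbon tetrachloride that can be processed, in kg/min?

Δh = 0.850×(76.7−51.2) + 195.0 + 0.540×(145−76.7) = 253.56 kJ/kg
Q = 1120 MJ/h = 311.11 kJ/s = 18667 kJ/min
ṁ = Q/Δh = 18667 / 253.56 = 73.619 kg/min

ṁ = 73.6 kg/min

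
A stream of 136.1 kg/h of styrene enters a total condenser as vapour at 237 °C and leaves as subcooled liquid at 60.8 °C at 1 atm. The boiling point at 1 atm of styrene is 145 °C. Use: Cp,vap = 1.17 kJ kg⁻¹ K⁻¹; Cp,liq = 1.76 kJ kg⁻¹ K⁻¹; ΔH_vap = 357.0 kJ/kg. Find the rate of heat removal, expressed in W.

Q_c = 23200 W

vapour 237→145 °C: -107.64 kJ/kg
condensation at 145 °C: -357 kJ/kg
liquid 145→60.8 °C: -148.19 kJ/kg
Δh = -107.64 + -357 + -148.19 = -612.83 kJ/kg
Q = ṁ·Δh = 136.1 kg/h × -612.83 kJ/kg = -83406 kJ/h
|Q| = 23.168 kW = 23168 W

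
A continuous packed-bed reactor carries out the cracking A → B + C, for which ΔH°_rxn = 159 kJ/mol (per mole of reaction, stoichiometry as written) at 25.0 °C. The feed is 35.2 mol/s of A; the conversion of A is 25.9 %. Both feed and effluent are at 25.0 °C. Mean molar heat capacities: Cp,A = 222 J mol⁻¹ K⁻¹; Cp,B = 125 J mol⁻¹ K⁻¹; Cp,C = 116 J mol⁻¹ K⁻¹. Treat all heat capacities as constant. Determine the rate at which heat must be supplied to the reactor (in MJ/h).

Extent of reaction ξ = 0.259 × 35.2 = 9.1168 mol/s
Reaction term: ξ·ΔH°_rxn = 9.1168 × 159 = 1449.6 kJ/s
Q = ΔH = 1449.6 kJ/s = 1449.6 kW
Heat supplied = 5218.5 MJ/h

Q_in = 5220 MJ/h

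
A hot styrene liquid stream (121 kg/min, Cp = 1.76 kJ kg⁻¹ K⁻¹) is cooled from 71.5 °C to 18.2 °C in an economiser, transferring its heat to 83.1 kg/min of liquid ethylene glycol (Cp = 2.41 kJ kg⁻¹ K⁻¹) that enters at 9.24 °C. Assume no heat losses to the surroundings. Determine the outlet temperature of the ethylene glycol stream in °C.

T_c,out = 65.9 °C

Heat released by hot stream: Q = 121 × 1.76 × (71.5 − 18.2) = 11351 kJ/min
Energy balance on cold side (adiabatic exchanger): Q = ṁ_c·Cp_c·(T_c,out − T_c,in)
T_c,out = 9.24 + 11351/(83.1 × 2.41) = 65.917 °C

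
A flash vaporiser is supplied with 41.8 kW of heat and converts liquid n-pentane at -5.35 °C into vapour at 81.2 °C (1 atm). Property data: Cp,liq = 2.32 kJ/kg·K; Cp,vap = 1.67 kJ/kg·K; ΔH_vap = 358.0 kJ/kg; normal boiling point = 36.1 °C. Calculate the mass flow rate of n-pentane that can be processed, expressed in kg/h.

Δh = 2.32×(36.1−-5.35) + 358.0 + 1.67×(81.2−36.1) = 529.48 kJ/kg
Q = 41.8 kW = 41.8 kJ/s = 150480 kJ/h
ṁ = Q/Δh = 150480 / 529.48 = 284.2 kg/h

ṁ = 284 kg/h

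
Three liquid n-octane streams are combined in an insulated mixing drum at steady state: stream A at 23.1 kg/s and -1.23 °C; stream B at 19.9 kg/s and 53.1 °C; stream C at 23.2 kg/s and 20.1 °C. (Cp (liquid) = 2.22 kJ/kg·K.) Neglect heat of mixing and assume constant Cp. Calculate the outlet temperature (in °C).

T_out = 22.6 °C

Energy balance with Q = 0: Σ ṁᵢCp,ᵢ(T_out − Tᵢ) = 0
T_out = Σ ṁᵢCp,ᵢTᵢ / Σ ṁᵢCp,ᵢ
      = 3318 / 146.96 = 22.577 °C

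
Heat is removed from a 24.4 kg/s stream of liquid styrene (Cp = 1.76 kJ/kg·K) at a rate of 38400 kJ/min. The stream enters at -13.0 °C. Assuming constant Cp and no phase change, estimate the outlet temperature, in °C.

Q = 38400 kJ/min = 640 kJ/s
ΔT = Q/(ṁ·Cp) = 640/(24.4×1.76) = 14.903 K
T_out = -13.0 − 14.903 = -27.903 °C

T_out = -27.9 °C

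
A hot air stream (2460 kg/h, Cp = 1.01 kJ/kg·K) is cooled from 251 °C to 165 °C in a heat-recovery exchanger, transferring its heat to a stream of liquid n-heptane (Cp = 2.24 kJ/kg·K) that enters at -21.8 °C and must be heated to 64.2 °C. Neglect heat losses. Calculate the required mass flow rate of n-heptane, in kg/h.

Heat released by hot stream: Q = 2460 × 1.01 × (251 − 165) = 213680 kJ/h
Energy balance on cold side (adiabatic exchanger): Q = ṁ_c·Cp_c·(T_c,out − T_c,in)
ṁ_c = 213680 / [2.24 × (64.2 − -21.8)] = 1109.2 kg/h

ṁ_c = 1110 kg/h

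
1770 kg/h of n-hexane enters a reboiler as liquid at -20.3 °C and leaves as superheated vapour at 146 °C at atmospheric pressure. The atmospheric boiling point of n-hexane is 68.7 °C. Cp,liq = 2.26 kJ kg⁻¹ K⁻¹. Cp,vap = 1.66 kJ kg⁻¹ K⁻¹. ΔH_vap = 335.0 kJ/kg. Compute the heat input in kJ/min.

liquid -20.3→68.7 °C: 201.14 kJ/kg
vaporisation at 68.7 °C: 335 kJ/kg
vapour 68.7→146 °C: 128.32 kJ/kg
Δh = 201.14 + 335 + 128.32 = 664.46 kJ/kg
Q = ṁ·Δh = 1770 kg/h × 664.46 kJ/kg = 1.1761e+06 kJ/h
|Q| = 326.69 kW = 19602 kJ/min

Q = 19600 kJ/min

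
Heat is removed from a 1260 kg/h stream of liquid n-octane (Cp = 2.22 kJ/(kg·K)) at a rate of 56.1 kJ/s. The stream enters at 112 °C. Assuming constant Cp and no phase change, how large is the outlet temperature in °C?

Q = 56.1 kJ/s = 201960 kJ/h
ΔT = Q/(ṁ·Cp) = 201960/(1260×2.22) = 72.201 K
T_out = 112 − 72.201 = 39.799 °C

T_out = 39.8 °C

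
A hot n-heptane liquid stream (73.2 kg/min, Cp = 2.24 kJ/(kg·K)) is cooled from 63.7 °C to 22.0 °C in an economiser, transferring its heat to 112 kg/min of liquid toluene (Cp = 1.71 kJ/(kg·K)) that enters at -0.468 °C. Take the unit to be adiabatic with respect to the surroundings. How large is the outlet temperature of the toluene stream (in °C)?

T_c,out = 35.2 °C

Heat released by hot stream: Q = 73.2 × 2.24 × (63.7 − 22.0) = 6837.5 kJ/min
Energy balance on cold side (adiabatic exchanger): Q = ṁ_c·Cp_c·(T_c,out − T_c,in)
T_c,out = -0.468 + 6837.5/(112 × 1.71) = 35.233 °C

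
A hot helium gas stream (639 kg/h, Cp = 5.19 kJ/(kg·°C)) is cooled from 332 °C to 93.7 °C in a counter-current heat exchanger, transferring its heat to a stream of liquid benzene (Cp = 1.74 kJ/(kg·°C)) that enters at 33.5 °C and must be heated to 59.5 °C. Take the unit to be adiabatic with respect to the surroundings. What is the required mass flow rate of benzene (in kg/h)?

ṁ_c = 17500 kg/h

Heat released by hot stream: Q = 639 × 5.19 × (332 − 93.7) = 790300 kJ/h
Energy balance on cold side (adiabatic exchanger): Q = ṁ_c·Cp_c·(T_c,out − T_c,in)
ṁ_c = 790300 / [1.74 × (59.5 − 33.5)] = 17469 kg/h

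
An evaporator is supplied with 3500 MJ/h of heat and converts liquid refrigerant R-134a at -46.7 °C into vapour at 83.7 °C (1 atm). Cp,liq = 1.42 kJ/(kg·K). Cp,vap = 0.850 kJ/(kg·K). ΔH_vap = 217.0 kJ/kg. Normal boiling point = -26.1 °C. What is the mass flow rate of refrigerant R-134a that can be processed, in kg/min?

Δh = 1.42×(-26.1−-46.7) + 217.0 + 0.850×(83.7−-26.1) = 339.58 kJ/kg
Q = 3500 MJ/h = 972.22 kJ/s = 58333 kJ/min
ṁ = Q/Δh = 58333 / 339.58 = 171.78 kg/min

ṁ = 172 kg/min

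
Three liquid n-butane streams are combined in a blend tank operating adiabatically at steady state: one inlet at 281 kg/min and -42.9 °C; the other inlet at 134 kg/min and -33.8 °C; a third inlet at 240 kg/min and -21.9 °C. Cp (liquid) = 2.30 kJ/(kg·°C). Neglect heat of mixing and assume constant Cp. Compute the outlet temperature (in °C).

Adiabatic, steady state ⇒ Σ ṁᵢCp,ᵢ(T_out − Tᵢ) = 0
T_out = Σ ṁᵢCp,ᵢTᵢ / Σ ṁᵢCp,ᵢ
      = -50232 / 1506.5 = -33.344 °C

T_out = -33.3 °C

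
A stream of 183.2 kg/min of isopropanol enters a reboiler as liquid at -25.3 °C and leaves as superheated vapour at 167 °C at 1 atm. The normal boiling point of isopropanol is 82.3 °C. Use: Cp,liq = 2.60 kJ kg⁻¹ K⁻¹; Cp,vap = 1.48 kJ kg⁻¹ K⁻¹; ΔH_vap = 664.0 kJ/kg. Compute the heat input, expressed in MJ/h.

Q = 11800 MJ/h

liquid -25.3→82.3 °C: 279.76 kJ/kg
vaporisation at 82.3 °C: 664 kJ/kg
vapour 82.3→167 °C: 125.36 kJ/kg
Δh = 279.76 + 664 + 125.36 = 1069.1 kJ/kg
Q = ṁ·Δh = 183.2 kg/min × 1069.1 kJ/kg = 195860 kJ/min
|Q| = 3264.4 kW = 11752 MJ/h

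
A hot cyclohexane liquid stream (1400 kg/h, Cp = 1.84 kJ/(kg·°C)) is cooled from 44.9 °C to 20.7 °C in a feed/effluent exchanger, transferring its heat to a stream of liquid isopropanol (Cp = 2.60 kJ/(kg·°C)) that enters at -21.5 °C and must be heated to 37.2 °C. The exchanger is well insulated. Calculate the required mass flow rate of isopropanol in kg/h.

ṁ_c = 408 kg/h

Heat released by hot stream: Q = 1400 × 1.84 × (44.9 − 20.7) = 62339 kJ/h
Energy balance on cold side (adiabatic exchanger): Q = ṁ_c·Cp_c·(T_c,out − T_c,in)
ṁ_c = 62339 / [2.60 × (37.2 − -21.5)] = 408.46 kg/h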